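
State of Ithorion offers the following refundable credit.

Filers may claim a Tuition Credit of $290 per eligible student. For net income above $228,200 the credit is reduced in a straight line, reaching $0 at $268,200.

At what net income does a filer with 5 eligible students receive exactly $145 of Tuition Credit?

Full credit = 5 × $290 = $1,450.
$145 is 145/1,450 of the full $1,450, so 1,305/1,450 of the $40,000 range has been used: income = $228,200 + $40,000 × 1,305/1,450 = $264,200.

$264,200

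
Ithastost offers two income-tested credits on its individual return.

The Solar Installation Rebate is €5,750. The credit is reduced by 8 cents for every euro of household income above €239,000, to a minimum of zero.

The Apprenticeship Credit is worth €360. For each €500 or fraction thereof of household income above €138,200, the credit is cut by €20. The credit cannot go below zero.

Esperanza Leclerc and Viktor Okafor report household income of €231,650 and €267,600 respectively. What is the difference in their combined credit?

Esperanza (€231,650): Solar Installation Rebate: €231,650 is at or below the €239,000 threshold, so the full €5,750 applies. Apprenticeship Credit: income exceeds €138,200 by €93,450 → 187 increments × €20 = €3,740 ≥ base, so the credit is €0. total €5,750 + €0 = €5,750
Viktor (€267,600): Solar Installation Rebate: 8% of the €28,600 excess over €239,000 is €2,288; credit = €5,750 − €2,288 = €3,462. Apprenticeship Credit: income exceeds €138,200 by €129,400 → 259 increments × €20 = €5,180 ≥ base, so the credit is €0. total €3,462 + €0 = €3,462
Difference: |€5,750 − €3,462| = €2,288.

€2,288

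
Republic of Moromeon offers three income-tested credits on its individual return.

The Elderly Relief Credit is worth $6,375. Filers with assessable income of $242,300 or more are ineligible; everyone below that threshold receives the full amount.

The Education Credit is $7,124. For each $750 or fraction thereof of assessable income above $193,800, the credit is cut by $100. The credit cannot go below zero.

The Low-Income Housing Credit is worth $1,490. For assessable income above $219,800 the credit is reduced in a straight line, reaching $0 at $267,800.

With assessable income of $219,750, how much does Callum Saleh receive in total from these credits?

$11,489

Elderly Relief Credit: $219,750 is below the $242,300 cutoff, so the full $6,375 applies.
Education Credit: income exceeds $193,800 by $25,950, which is 35 full-or-partial $750 increments; reduction = 35 × $100 = $3,500, leaving $3,624.
Low-Income Housing Credit: $219,750 is at or below the $219,800 threshold, so the full $1,490 applies.
Total: $6,375 + $3,624 + $1,490 = $11,489.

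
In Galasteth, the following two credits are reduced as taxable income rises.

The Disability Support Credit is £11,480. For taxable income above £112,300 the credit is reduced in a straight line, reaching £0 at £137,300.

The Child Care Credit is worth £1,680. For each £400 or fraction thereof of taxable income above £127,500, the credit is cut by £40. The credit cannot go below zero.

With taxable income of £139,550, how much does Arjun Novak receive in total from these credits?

Disability Support Credit: £139,550 is at or above £137,300, so the credit is £0.
Child Care Credit: income exceeds £127,500 by £12,050, which is 31 full-or-partial £400 increments; reduction = 31 × £40 = £1,240, leaving £440.
Total: £0 + £440 = £440.

£440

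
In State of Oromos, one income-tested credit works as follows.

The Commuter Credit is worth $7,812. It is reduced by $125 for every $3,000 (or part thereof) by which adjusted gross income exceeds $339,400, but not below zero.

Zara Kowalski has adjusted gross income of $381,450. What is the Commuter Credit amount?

Commuter Credit: income exceeds $339,400 by $42,050, which is 15 full-or-partial $3,000 increments; reduction = 15 × $125 = $1,875, leaving $5,937.

$5,937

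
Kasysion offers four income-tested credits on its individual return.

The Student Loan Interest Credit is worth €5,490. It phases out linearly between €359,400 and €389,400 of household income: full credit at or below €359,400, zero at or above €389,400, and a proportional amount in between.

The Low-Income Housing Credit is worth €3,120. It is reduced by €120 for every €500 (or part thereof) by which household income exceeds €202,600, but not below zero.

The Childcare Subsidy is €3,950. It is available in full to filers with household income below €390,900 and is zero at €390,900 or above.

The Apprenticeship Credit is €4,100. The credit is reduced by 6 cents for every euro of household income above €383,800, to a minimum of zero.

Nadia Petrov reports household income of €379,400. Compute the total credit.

Student Loan Interest Credit: €379,400 is €20,000 into a €30,000 phase-out range, leaving 10,000/30,000 of the credit: €5,490 × 10,000/30,000 = €1,830.
Low-Income Housing Credit: income exceeds €202,600 by €176,800 → 354 increments × €120 = €42,480 ≥ base, so the credit is €0.
Childcare Subsidy: €379,400 is below the €390,900 cutoff, so the full €3,950 applies.
Apprenticeship Credit: €379,400 is at or below the €383,800 threshold, so the full €4,100 applies.
Total: €1,830 + €0 + €3,950 + €4,100 = €9,880.

€9,880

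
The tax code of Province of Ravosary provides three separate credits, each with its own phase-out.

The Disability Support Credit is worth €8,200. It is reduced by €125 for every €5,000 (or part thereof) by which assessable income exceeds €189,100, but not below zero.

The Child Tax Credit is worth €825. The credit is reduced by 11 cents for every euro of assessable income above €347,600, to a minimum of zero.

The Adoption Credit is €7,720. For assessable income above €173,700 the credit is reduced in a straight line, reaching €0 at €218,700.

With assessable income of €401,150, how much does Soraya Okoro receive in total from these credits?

Disability Support Credit: income exceeds €189,100 by €212,050, which is 43 full-or-partial €5,000 increments; reduction = 43 × €125 = €5,375, leaving €2,825.
Child Tax Credit: 11% of the €53,550 excess over €347,600 is €5,890.50 ≥ base, so the credit is €0.
Adoption Credit: €401,150 is at or above €218,700, so the credit is €0.
Total: €2,825 + €0 + €0 = €2,825.

€2,825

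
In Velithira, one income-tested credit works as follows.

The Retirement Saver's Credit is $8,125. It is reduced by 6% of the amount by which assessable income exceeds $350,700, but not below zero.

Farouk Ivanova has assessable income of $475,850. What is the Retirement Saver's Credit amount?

$616

Retirement Saver's Credit: 6% of the $125,150 excess over $350,700 is $7,509; credit = $8,125 − $7,509 = $616.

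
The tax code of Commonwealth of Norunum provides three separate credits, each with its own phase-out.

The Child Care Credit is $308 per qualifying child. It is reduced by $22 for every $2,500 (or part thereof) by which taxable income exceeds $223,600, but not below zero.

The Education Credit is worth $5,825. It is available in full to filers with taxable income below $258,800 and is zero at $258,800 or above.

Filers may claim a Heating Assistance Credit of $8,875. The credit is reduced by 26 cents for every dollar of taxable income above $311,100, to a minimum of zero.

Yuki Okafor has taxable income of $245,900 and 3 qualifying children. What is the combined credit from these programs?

$15,426

Child Care Credit: base = 3 × $308 = $924. income exceeds $223,600 by $22,300, which is 9 full-or-partial $2,500 increments; reduction = 9 × $22 = $198, leaving $726.
Education Credit: $245,900 is below the $258,800 cutoff, so the full $5,825 applies.
Heating Assistance Credit: $245,900 is at or below the $311,100 threshold, so the full $8,875 applies.
Total: $726 + $5,825 + $8,875 = $15,426.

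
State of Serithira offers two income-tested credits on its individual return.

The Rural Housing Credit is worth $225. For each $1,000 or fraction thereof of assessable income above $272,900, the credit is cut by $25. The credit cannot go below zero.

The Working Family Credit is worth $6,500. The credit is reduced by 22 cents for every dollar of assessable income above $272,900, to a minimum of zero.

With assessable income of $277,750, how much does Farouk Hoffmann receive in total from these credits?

Rural Housing Credit: income exceeds $272,900 by $4,850, which is 5 full-or-partial $1,000 increments; reduction = 5 × $25 = $125, leaving $100.
Working Family Credit: 22% of the $4,850 excess over $272,900 is $1,067; credit = $6,500 − $1,067 = $5,433.
Total: $100 + $5,433 = $5,533.

$5,533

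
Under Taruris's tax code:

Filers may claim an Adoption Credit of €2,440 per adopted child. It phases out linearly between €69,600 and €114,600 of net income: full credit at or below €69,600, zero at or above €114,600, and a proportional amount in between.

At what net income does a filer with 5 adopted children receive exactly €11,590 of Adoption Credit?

€71,850

Full credit = 5 × €2,440 = €12,200.
€11,590 is 11,590/12,200 of the full €12,200, so 610/12,200 of the €45,000 range has been used: income = €69,600 + €45,000 × 610/12,200 = €71,850.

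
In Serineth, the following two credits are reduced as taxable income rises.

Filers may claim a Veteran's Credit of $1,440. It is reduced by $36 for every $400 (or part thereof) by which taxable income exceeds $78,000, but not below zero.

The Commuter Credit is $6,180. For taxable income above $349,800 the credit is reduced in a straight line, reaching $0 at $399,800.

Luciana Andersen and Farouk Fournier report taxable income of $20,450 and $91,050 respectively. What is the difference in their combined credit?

$1,188

Luciana ($20,450): Veteran's Credit: $20,450 is at or below the $78,000 threshold, so the full $1,440 applies. Commuter Credit: $20,450 is at or below the $349,800 threshold, so the full $6,180 applies. total $1,440 + $6,180 = $7,620
Farouk ($91,050): Veteran's Credit: income exceeds $78,000 by $13,050, which is 33 full-or-partial $400 increments; reduction = 33 × $36 = $1,188, leaving $252. Commuter Credit: $91,050 is at or below the $349,800 threshold, so the full $6,180 applies. total $252 + $6,180 = $6,432
Difference: |$7,620 − $6,432| = $1,188.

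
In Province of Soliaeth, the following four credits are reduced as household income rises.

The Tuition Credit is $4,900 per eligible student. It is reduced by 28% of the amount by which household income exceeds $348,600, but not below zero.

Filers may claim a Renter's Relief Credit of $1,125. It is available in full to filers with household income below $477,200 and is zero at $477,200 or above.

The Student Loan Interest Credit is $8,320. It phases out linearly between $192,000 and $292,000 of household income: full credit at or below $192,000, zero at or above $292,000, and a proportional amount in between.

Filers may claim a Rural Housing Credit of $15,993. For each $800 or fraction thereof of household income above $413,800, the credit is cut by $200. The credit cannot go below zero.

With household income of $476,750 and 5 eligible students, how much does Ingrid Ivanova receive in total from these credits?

$1,318

Tuition Credit: base = 5 × $4,900 = $24,500. 28% of the $128,150 excess over $348,600 is $35,882 ≥ base, so the credit is $0.
Renter's Relief Credit: $476,750 is below the $477,200 cutoff, so the full $1,125 applies.
Student Loan Interest Credit: $476,750 is at or above $292,000, so the credit is $0.
Rural Housing Credit: income exceeds $413,800 by $62,950, which is 79 full-or-partial $800 increments; reduction = 79 × $200 = $15,800, leaving $193.
Total: $0 + $1,125 + $0 + $193 = $1,318.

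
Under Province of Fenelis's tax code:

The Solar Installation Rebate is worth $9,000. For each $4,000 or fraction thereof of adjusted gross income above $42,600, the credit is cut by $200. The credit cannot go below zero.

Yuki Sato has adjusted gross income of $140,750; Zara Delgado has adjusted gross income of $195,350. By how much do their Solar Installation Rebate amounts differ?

Yuki ($140,750): Solar Installation Rebate: income exceeds $42,600 by $98,150, which is 25 full-or-partial $4,000 increments; reduction = 25 × $200 = $5,000, leaving $4,000.
Zara ($195,350): Solar Installation Rebate: income exceeds $42,600 by $152,750, which is 39 full-or-partial $4,000 increments; reduction = 39 × $200 = $7,800, leaving $1,200.
Difference: |$4,000 − $1,200| = $2,800.

$2,800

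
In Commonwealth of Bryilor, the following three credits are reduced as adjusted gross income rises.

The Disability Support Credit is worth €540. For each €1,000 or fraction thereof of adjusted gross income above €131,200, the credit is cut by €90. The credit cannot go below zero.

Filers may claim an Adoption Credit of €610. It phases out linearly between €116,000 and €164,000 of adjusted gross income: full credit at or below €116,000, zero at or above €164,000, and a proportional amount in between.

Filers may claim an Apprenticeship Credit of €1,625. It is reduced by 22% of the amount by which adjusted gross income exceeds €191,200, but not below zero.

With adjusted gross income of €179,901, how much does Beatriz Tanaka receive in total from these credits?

€1,625

Disability Support Credit: income exceeds €131,200 by €48,701 → 49 increments × €90 = €4,410 ≥ base, so the credit is €0.
Adoption Credit: €179,901 is at or above €164,000, so the credit is €0.
Apprenticeship Credit: €179,901 is at or below the €191,200 threshold, so the full €1,625 applies.
Total: €0 + €0 + €1,625 = €1,625.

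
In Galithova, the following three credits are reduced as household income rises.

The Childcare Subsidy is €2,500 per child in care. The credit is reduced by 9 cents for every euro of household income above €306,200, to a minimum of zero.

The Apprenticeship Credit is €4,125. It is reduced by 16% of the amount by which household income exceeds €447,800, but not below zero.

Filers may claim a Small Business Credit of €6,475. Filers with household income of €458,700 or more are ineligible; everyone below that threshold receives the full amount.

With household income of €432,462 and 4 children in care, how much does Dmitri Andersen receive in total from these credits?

€10,600

Childcare Subsidy: base = 4 × €2,500 = €10,000. 9% of the €126,262 excess over €306,200 is €11,363.58 ≥ base, so the credit is €0.
Apprenticeship Credit: €432,462 is at or below the €447,800 threshold, so the full €4,125 applies.
Small Business Credit: €432,462 is below the €458,700 cutoff, so the full €6,475 applies.
Total: €0 + €4,125 + €6,475 = €10,600.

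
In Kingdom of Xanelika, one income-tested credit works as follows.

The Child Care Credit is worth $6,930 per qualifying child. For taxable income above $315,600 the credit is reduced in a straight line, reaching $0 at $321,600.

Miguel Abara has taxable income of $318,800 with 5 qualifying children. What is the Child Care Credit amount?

$16,170

Child Care Credit: base = 5 × $6,930 = $34,650. $318,800 is $3,200 into a $6,000 phase-out range, leaving 2,800/6,000 of the credit: $34,650 × 2,800/6,000 = $16,170.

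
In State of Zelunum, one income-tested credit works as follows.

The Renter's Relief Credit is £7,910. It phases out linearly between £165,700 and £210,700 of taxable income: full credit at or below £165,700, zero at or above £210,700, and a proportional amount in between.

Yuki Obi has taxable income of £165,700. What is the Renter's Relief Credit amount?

£7,910

Renter's Relief Credit: £165,700 is at or below the £165,700 threshold, so the full £7,910 applies.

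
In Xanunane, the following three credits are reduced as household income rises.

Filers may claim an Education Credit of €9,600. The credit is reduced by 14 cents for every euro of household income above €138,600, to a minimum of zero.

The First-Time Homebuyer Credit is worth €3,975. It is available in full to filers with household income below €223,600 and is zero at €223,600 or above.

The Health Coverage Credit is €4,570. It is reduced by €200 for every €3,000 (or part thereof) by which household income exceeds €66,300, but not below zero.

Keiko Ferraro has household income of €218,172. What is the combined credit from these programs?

€3,975

Education Credit: 14% of the €79,572 excess over €138,600 is €11,140.08 ≥ base, so the credit is €0.
First-Time Homebuyer Credit: €218,172 is below the €223,600 cutoff, so the full €3,975 applies.
Health Coverage Credit: income exceeds €66,300 by €151,872 → 51 increments × €200 = €10,200 ≥ base, so the credit is €0.
Total: €0 + €3,975 + €0 = €3,975.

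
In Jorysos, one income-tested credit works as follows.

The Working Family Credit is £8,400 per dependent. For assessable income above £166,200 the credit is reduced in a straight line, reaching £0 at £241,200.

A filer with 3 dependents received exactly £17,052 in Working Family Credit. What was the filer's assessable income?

Full credit = 3 × £8,400 = £25,200.
£17,052 is 17,052/25,200 of the full £25,200, so 8,148/25,200 of the £75,000 range has been used: income = £166,200 + £75,000 × 8,148/25,200 = £190,450.

£190,450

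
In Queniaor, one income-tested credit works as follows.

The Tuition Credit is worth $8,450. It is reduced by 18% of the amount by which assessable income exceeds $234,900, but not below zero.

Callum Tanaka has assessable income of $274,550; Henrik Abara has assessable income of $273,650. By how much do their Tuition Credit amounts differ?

Callum ($274,550): Tuition Credit: 18% of the $39,650 excess over $234,900 is $7,137; credit = $8,450 − $7,137 = $1,313.
Henrik ($273,650): Tuition Credit: 18% of the $38,750 excess over $234,900 is $6,975; credit = $8,450 − $6,975 = $1,475.
Difference: |$1,313 − $1,475| = $162.

$162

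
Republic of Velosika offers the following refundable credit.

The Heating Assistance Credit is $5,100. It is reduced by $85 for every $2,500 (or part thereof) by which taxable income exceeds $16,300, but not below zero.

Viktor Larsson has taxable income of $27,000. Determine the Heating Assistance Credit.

$4,675

Heating Assistance Credit: income exceeds $16,300 by $10,700, which is 5 full-or-partial $2,500 increments; reduction = 5 × $85 = $425, leaving $4,675.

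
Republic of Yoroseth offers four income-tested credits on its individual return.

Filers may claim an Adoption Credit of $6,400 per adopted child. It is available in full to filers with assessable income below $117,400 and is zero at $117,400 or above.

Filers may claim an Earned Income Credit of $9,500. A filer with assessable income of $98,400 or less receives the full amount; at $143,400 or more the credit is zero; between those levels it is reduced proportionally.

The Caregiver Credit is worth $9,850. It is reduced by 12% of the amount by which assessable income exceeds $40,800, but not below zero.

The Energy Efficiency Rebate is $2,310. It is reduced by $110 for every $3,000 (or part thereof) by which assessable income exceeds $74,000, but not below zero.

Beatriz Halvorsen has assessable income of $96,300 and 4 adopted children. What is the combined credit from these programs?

Adoption Credit: base = 4 × $6,400 = $25,600. $96,300 is below the $117,400 cutoff, so the full $25,600 applies.
Earned Income Credit: $96,300 is at or below the $98,400 threshold, so the full $9,500 applies.
Caregiver Credit: 12% of the $55,500 excess over $40,800 is $6,660; credit = $9,850 − $6,660 = $3,190.
Energy Efficiency Rebate: income exceeds $74,000 by $22,300, which is 8 full-or-partial $3,000 increments; reduction = 8 × $110 = $880, leaving $1,430.
Total: $25,600 + $9,500 + $3,190 + $1,430 = $39,720.

$39,720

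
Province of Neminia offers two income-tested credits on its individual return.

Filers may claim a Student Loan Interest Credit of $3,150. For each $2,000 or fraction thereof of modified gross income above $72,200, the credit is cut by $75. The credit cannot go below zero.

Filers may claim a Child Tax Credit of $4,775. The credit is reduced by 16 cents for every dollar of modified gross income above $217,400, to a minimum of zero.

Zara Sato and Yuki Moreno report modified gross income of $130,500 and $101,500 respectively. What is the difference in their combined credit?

Zara ($130,500): Student Loan Interest Credit: income exceeds $72,200 by $58,300, which is 30 full-or-partial $2,000 increments; reduction = 30 × $75 = $2,250, leaving $900. Child Tax Credit: $130,500 is at or below the $217,400 threshold, so the full $4,775 applies. total $900 + $4,775 = $5,675
Yuki ($101,500): Student Loan Interest Credit: income exceeds $72,200 by $29,300, which is 15 full-or-partial $2,000 increments; reduction = 15 × $75 = $1,125, leaving $2,025. Child Tax Credit: $101,500 is at or below the $217,400 threshold, so the full $4,775 applies. total $2,025 + $4,775 = $6,800
Difference: |$5,675 − $6,800| = $1,125.

$1,125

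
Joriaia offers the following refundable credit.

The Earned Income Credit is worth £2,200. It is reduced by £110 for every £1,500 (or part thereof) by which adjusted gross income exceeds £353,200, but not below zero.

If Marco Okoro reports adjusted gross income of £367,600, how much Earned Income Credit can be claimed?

£1,100

Earned Income Credit: income exceeds £353,200 by £14,400, which is 10 full-or-partial £1,500 increments; reduction = 10 × £110 = £1,100, leaving £1,100.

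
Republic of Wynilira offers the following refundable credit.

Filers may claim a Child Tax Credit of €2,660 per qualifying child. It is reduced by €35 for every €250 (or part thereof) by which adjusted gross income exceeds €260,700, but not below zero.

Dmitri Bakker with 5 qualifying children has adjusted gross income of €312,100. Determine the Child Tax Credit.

€6,090

Child Tax Credit: base = 5 × €2,660 = €13,300. income exceeds €260,700 by €51,400, which is 206 full-or-partial €250 increments; reduction = 206 × €35 = €7,210, leaving €6,090.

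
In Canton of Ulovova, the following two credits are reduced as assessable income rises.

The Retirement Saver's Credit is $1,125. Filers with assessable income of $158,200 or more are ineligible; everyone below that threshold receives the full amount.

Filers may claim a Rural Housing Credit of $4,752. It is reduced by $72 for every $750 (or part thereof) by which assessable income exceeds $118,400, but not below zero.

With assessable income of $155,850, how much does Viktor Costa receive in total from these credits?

Retirement Saver's Credit: $155,850 is below the $158,200 cutoff, so the full $1,125 applies.
Rural Housing Credit: income exceeds $118,400 by $37,450, which is 50 full-or-partial $750 increments; reduction = 50 × $72 = $3,600, leaving $1,152.
Total: $1,125 + $1,152 = $2,277.

$2,277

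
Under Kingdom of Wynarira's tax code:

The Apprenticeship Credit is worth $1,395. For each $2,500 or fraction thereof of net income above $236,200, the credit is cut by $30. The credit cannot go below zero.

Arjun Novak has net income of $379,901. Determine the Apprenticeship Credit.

$0

Apprenticeship Credit: income exceeds $236,200 by $143,701 → 58 increments × $30 = $1,740 ≥ base, so the credit is $0.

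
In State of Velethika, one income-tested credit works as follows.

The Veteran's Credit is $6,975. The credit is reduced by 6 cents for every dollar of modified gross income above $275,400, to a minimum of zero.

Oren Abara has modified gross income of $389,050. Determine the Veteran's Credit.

Veteran's Credit: 6% of the $113,650 excess over $275,400 is $6,819; credit = $6,975 − $6,819 = $156.

$156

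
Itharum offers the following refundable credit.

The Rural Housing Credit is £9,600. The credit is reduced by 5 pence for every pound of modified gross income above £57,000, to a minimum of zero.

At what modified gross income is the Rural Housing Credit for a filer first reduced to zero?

£249,000

The credit falls by 5% of each pound above £57,000, so it reaches zero when the excess is £9,600 / 5% = £192,000: income = £57,000 + £192,000 = £249,000.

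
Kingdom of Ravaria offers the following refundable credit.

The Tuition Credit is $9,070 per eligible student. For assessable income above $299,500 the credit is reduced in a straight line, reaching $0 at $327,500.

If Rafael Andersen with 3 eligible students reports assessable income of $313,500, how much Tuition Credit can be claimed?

$13,605

Tuition Credit: base = 3 × $9,070 = $27,210. $313,500 is $14,000 into a $28,000 phase-out range, leaving 14,000/28,000 of the credit: $27,210 × 14,000/28,000 = $13,605.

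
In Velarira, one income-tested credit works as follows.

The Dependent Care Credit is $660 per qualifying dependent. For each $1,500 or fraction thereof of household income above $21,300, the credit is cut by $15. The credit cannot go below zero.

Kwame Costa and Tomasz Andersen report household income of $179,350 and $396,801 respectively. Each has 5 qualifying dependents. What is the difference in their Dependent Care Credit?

$1,710

Kwame ($179,350): Dependent Care Credit: base = 5 × $660 = $3,300. income exceeds $21,300 by $158,050, which is 106 full-or-partial $1,500 increments; reduction = 106 × $15 = $1,590, leaving $1,710.
Tomasz ($396,801): Dependent Care Credit: base = 5 × $660 = $3,300. income exceeds $21,300 by $375,501 → 251 increments × $15 = $3,765 ≥ base, so the credit is $0.
Difference: |$1,710 − $0| = $1,710.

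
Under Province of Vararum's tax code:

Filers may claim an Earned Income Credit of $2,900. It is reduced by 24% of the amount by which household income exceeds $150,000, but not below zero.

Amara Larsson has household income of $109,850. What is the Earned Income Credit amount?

$2,900

Earned Income Credit: $109,850 is at or below the $150,000 threshold, so the full $2,900 applies.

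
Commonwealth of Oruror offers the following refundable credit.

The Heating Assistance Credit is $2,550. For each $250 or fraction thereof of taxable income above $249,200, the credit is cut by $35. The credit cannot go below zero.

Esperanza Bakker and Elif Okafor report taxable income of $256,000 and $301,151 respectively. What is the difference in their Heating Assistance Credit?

Esperanza ($256,000): Heating Assistance Credit: income exceeds $249,200 by $6,800, which is 28 full-or-partial $250 increments; reduction = 28 × $35 = $980, leaving $1,570.
Elif ($301,151): Heating Assistance Credit: income exceeds $249,200 by $51,951 → 208 increments × $35 = $7,280 ≥ base, so the credit is $0.
Difference: |$1,570 − $0| = $1,570.

$1,570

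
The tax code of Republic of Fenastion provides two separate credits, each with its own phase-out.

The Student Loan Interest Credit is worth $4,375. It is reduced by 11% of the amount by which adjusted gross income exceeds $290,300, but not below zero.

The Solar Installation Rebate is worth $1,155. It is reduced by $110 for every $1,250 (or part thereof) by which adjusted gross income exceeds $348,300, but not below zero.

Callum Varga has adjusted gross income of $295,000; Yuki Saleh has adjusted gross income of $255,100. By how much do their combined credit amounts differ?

$517

Callum ($295,000): Student Loan Interest Credit: 11% of the $4,700 excess over $290,300 is $517; credit = $4,375 − $517 = $3,858. Solar Installation Rebate: $295,000 is at or below the $348,300 threshold, so the full $1,155 applies. total $3,858 + $1,155 = $5,013
Yuki ($255,100): Student Loan Interest Credit: $255,100 is at or below the $290,300 threshold, so the full $4,375 applies. Solar Installation Rebate: $255,100 is at or below the $348,300 threshold, so the full $1,155 applies. total $4,375 + $1,155 = $5,530
Difference: |$5,013 − $5,530| = $517.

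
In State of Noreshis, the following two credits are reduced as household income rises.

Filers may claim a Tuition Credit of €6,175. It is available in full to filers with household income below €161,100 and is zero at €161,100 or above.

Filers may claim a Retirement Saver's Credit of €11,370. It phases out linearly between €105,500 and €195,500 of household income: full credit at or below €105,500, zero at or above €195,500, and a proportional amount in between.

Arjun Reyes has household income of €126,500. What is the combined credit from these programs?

Tuition Credit: €126,500 is below the €161,100 cutoff, so the full €6,175 applies.
Retirement Saver's Credit: €126,500 is €21,000 into a €90,000 phase-out range, leaving 69,000/90,000 of the credit: €11,370 × 69,000/90,000 = €8,717.
Total: €6,175 + €8,717 = €14,892.

€14,892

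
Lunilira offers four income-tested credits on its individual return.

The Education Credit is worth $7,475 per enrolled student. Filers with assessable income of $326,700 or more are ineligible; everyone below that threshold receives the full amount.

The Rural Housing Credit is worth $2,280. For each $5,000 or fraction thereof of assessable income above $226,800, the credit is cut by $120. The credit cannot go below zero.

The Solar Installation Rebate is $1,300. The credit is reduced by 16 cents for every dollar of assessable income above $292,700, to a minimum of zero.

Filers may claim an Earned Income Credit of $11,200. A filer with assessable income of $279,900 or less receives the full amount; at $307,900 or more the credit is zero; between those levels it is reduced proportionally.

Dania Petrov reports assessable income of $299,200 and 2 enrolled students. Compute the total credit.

Education Credit: base = 2 × $7,475 = $14,950. $299,200 is below the $326,700 cutoff, so the full $14,950 applies.
Rural Housing Credit: income exceeds $226,800 by $72,400, which is 15 full-or-partial $5,000 increments; reduction = 15 × $120 = $1,800, leaving $480.
Solar Installation Rebate: 16% of the $6,500 excess over $292,700 is $1,040; credit = $1,300 − $1,040 = $260.
Earned Income Credit: $299,200 is $19,300 into a $28,000 phase-out range, leaving 8,700/28,000 of the credit: $11,200 × 8,700/28,000 = $3,480.
Total: $14,950 + $480 + $260 + $3,480 = $19,170.

$19,170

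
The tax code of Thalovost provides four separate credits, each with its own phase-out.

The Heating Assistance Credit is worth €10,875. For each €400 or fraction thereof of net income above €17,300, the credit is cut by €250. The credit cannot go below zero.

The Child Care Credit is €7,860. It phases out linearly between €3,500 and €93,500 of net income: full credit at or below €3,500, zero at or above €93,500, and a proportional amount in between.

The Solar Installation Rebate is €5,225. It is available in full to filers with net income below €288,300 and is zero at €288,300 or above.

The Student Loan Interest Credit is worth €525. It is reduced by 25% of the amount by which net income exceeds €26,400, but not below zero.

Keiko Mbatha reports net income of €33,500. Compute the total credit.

Heating Assistance Credit: income exceeds €17,300 by €16,200, which is 41 full-or-partial €400 increments; reduction = 41 × €250 = €10,250, leaving €625.
Child Care Credit: €33,500 is €30,000 into a €90,000 phase-out range, leaving 60,000/90,000 of the credit: €7,860 × 60,000/90,000 = €5,240.
Solar Installation Rebate: €33,500 is below the €288,300 cutoff, so the full €5,225 applies.
Student Loan Interest Credit: 25% of the €7,100 excess over €26,400 is €1,775 ≥ base, so the credit is €0.
Total: €625 + €5,240 + €5,225 + €0 = €11,090.

€11,090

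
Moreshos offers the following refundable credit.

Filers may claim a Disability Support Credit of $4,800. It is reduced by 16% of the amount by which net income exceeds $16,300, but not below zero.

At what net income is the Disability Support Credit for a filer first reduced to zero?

$46,300

The credit falls by 16% of each dollar above $16,300, so it reaches zero when the excess is $4,800 / 16% = $30,000: income = $16,300 + $30,000 = $46,300.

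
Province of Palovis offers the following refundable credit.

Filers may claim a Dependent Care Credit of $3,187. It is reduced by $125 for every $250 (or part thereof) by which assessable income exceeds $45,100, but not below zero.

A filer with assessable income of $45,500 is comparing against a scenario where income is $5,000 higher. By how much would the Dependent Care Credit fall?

At $45,500 — income exceeds $45,100 by $400, which is 2 full-or-partial $250 increments; reduction = 2 × $125 = $250, leaving $2,937.
At $50,500 — income exceeds $45,100 by $5,400, which is 22 full-or-partial $250 increments; reduction = 22 × $125 = $2,750, leaving $437.
Lost: $2,937 − $437 = $2,500.

$2,500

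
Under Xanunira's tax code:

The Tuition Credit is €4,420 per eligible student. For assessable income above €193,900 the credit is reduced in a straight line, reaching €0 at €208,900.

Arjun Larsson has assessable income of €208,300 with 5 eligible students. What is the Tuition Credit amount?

€884

Tuition Credit: base = 5 × €4,420 = €22,100. €208,300 is €14,400 into a €15,000 phase-out range, leaving 600/15,000 of the credit: €22,100 × 600/15,000 = €884.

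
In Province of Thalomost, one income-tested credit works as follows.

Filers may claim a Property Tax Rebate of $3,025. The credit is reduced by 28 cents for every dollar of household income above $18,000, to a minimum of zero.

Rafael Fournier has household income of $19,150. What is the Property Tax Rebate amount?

$2,703

Property Tax Rebate: 28% of the $1,150 excess over $18,000 is $322; credit = $3,025 − $322 = $2,703.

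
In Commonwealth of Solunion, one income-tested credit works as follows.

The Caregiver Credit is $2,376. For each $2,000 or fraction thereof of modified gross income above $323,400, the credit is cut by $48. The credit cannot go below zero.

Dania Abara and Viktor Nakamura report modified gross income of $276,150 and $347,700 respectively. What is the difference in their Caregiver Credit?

Dania ($276,150): Caregiver Credit: $276,150 is at or below the $323,400 threshold, so the full $2,376 applies.
Viktor ($347,700): Caregiver Credit: income exceeds $323,400 by $24,300, which is 13 full-or-partial $2,000 increments; reduction = 13 × $48 = $624, leaving $1,752.
Difference: |$2,376 − $1,752| = $624.

$624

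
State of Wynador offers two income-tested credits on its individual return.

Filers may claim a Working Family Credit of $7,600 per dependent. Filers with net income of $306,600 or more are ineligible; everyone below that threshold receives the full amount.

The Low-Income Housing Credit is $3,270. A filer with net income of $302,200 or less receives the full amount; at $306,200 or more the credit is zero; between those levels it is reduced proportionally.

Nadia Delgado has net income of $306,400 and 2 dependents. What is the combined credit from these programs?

$15,200

Working Family Credit: base = 2 × $7,600 = $15,200. $306,400 is below the $306,600 cutoff, so the full $15,200 applies.
Low-Income Housing Credit: $306,400 is at or above $306,200, so the credit is $0.
Total: $15,200 + $0 = $15,200.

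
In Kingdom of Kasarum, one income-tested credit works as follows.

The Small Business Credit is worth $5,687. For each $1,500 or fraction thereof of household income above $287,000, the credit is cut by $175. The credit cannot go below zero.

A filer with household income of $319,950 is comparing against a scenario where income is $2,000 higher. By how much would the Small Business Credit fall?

At $319,950 — income exceeds $287,000 by $32,950, which is 22 full-or-partial $1,500 increments; reduction = 22 × $175 = $3,850, leaving $1,837.
At $321,950 — income exceeds $287,000 by $34,950, which is 24 full-or-partial $1,500 increments; reduction = 24 × $175 = $4,200, leaving $1,487.
Lost: $1,837 − $1,487 = $350.

$350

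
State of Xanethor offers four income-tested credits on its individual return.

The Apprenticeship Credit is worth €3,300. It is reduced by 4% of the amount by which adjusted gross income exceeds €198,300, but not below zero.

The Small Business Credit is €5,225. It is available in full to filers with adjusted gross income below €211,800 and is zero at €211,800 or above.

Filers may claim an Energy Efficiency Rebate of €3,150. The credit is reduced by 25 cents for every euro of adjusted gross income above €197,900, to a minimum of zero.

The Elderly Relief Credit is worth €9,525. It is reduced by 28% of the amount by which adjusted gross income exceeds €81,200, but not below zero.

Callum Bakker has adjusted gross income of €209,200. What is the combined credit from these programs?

€8,414

Apprenticeship Credit: 4% of the €10,900 excess over €198,300 is €436; credit = €3,300 − €436 = €2,864.
Small Business Credit: €209,200 is below the €211,800 cutoff, so the full €5,225 applies.
Energy Efficiency Rebate: 25% of the €11,300 excess over €197,900 is €2,825; credit = €3,150 − €2,825 = €325.
Elderly Relief Credit: 28% of the €128,000 excess over €81,200 is €35,840 ≥ base, so the credit is €0.
Total: €2,864 + €5,225 + €325 + €0 = €8,414.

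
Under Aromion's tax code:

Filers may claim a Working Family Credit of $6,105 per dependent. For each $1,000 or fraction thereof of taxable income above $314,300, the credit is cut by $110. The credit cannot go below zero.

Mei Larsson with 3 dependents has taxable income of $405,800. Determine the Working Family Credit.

$8,195

Working Family Credit: base = 3 × $6,105 = $18,315. income exceeds $314,300 by $91,500, which is 92 full-or-partial $1,000 increments; reduction = 92 × $110 = $10,120, leaving $8,195.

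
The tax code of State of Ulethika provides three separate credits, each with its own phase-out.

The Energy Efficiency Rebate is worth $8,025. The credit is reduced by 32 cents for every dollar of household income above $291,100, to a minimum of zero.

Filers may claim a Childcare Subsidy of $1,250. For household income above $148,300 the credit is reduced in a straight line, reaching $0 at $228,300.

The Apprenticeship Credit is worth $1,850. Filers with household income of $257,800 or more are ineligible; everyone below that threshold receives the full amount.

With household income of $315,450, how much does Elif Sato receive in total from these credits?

$233

Energy Efficiency Rebate: 32% of the $24,350 excess over $291,100 is $7,792; credit = $8,025 − $7,792 = $233.
Childcare Subsidy: $315,450 is at or above $228,300, so the credit is $0.
Apprenticeship Credit: $315,450 meets or exceeds the $257,800 cutoff, so the credit is $0.
Total: $233 + $0 + $0 = $233.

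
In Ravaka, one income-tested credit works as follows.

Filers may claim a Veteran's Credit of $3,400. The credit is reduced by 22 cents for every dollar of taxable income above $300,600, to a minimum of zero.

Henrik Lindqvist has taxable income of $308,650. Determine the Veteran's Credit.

Veteran's Credit: 22% of the $8,050 excess over $300,600 is $1,771; credit = $3,400 − $1,771 = $1,629.

$1,629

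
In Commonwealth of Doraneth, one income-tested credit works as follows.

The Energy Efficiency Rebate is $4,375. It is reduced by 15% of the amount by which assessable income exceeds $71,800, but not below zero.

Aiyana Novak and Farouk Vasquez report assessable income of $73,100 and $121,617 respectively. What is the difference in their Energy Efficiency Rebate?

$4,180

Aiyana ($73,100): Energy Efficiency Rebate: 15% of the $1,300 excess over $71,800 is $195; credit = $4,375 − $195 = $4,180.
Farouk ($121,617): Energy Efficiency Rebate: 15% of the $49,817 excess over $71,800 is $7,472.55 ≥ base, so the credit is $0.
Difference: |$4,180 − $0| = $4,180.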